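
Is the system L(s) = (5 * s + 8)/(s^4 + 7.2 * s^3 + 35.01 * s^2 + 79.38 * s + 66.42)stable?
Denominator: s^4 + 7.2*s^3 + 35.01*s^2 + 79.38*s + 66.42 = (s^2 + 3.6*s + 3.6)(s^2 + 3.6*s + 18.45). Poles: -1.8 + 0.6j, -1.8 + 3.9j, -1.8 - 0.6j, -1.8 - 3.9j. All Re(p)<0: Yes (stable)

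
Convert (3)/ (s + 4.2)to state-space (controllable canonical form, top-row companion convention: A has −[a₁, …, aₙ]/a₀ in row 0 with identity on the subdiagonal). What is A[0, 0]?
Reachable canonical form for den = s + 4.2: top row of A = -[a₁,a₂,...,aₙ]/a₀, ones on the subdiagonal, zeros elsewhere.
A = [[-4.2]].
A[0,0] = -4.2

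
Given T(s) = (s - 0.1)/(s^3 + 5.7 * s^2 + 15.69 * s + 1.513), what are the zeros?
Set numerator = 0: s - 0.1 = 0 → Zeros: 0.1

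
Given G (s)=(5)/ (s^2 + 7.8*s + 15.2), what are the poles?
Set denominator = 0: s^2 + 7.8*s + 15.2 = (s + 4)(s + 3.8) = 0 → Poles: -3.8, -4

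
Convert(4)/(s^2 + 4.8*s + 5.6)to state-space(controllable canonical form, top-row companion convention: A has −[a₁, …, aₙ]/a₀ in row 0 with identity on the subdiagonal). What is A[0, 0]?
Reachable canonical form for den = s^2 + 4.8*s + 5.6: top row of A = -[a₁,a₂,...,aₙ]/a₀, ones on the subdiagonal, zeros elsewhere.
A = [[-4.8, -5.6], [1, 0]].
A[0,0] = -4.8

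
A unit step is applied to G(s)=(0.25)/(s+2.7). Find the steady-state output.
FVT: lim_{t→∞} y(t) = lim_{s→0} s*Y(s) where Y(s) = G(s)/s.
= lim_{s→0} G(s) = G(0) = num(0)/den(0) = 0.25/2.7 = 0.09259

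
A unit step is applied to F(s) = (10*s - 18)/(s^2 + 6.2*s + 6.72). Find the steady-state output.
FVT: lim_{t→∞} y(t) = lim_{s→0} s*Y(s) where Y(s) = F(s)/s.
= lim_{s→0} F(s) = F(0) = num(0)/den(0) = -18/6.72 = -2.679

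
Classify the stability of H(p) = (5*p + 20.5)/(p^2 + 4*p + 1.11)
Denominator: p^2 + 4*p + 1.11 = (p + 0.3)(p + 3.7). Poles: -0.3, -3.7. Stable (all poles in LHP)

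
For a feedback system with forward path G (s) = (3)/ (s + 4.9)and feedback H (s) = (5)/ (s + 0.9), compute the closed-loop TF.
Closed-loop T = G/(1+GH).
Numerator: G_num * H_den = 3*s + 2.7.
Denominator: G_den * H_den + G_num * H_num = (s^2 + 5.8*s + 4.41) + (15) = s^2 + 5.8*s + 19.41.
T(s) = (3*s + 2.7)/(s^2 + 5.8*s + 19.41)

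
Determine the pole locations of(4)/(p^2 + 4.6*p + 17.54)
Set denominator = 0: p^2 + 4.6*p + 17.54 = 0 → Poles: -2.3 + 3.5j, -2.3 - 3.5j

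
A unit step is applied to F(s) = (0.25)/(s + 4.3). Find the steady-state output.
FVT: lim_{t→∞} y(t) = lim_{s→0} s*Y(s) where Y(s) = F(s)/s.
= lim_{s→0} F(s) = F(0) = num(0)/den(0) = 0.25/4.3 = 0.05814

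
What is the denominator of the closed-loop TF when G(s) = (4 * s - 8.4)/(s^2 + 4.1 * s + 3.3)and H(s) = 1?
Characteristic poly = G_den * H_den + G_num * H_num = (s^2 + 4.1*s + 3.3) + (4*s - 8.4) = s^2 + 8.1*s - 5.1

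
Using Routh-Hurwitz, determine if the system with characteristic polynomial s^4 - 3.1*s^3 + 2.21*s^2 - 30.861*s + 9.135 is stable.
Routh array:
s^4: [1, 2.21, 9.135]; s^3: [-3.1, -30.861]; s^2: [-7.74516, 9.135]; s^1: [-34.5173]; s^0: [9.135]
First column: [1, -3.1, -7.74516, -34.5173, 9.135]. Sign changes = 2.
No, unstable (2 RHP root(s))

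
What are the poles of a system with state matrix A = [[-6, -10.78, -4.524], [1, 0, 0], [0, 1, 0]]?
Eigenvalues solve det(λI - A) = 0.
Characteristic polynomial: λ^3 + 6*λ^2 + 10.78*λ + 4.524 = 0.
Factor: (λ + 0.6)(λ^2 + 5.4*λ + 7.54) = 0.
Roots: -0.6, -2.7 + 0.5j, -2.7 - 0.5j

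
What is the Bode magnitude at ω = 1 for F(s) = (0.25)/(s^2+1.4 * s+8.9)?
Substitute s = j*1: F(j1) = 0.030682 - 0.00543732j.
|F(j1)| = sqrt(Re² + Im²) = 0.03116.
20*log₁₀(0.03116) = -30.13 dB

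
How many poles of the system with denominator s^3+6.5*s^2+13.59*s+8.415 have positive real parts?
s^3 + 6.5*s^2 + 13.59*s + 8.415 = (s + 1.1)(s^2 + 5.4*s + 7.65). Poles: -1.1, -2.7 + 0.6j, -2.7 - 0.6j. RHP poles (Re>0): 0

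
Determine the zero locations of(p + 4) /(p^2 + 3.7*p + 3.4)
Set numerator = 0: p + 4 = 0 → Zeros: -4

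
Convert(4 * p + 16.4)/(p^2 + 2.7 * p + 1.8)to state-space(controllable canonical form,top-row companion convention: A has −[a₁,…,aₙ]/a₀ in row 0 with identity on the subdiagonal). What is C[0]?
Reachable canonical form: C = numerator coefficients (right-aligned, zero-padded to length n).
num = 4*p + 16.4, C = [[4, 16.4]].
C[0] = 4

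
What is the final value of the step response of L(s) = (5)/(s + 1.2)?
FVT: lim_{t→∞} y(t) = lim_{s→0} s*Y(s) where Y(s) = L(s)/s.
= lim_{s→0} L(s) = L(0) = num(0)/den(0) = 5/1.2 = 4.167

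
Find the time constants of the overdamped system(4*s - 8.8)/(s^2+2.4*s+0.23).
Overdamped: real poles at -2.3, -0.1. τ = -1/pole → τ₁ = 0.4348, τ₂ = 10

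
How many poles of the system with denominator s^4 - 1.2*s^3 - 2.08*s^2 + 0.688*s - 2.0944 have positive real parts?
s^4 - 1.2*s^3 - 2.08*s^2 + 0.688*s - 2.0944 = (s - 2.2)(s + 1.4)(s^2 - 0.4*s + 0.68). Poles: -1.4, 0.2 + 0.8j, 0.2 - 0.8j, 2.2. RHP poles (Re>0): 3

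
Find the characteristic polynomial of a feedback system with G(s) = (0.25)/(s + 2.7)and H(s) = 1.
Characteristic poly = G_den * H_den + G_num * H_num = (s + 2.7) + (0.25) = s + 2.95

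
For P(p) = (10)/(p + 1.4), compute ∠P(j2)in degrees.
Substitute p = j*2: P(j2) = 2.34899 - 3.3557j.
∠P(j2) = atan2(Im, Re) = atan2(-3.3557, 2.34899) = -55.01°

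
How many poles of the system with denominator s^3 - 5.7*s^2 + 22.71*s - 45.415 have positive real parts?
s^3 - 5.7*s^2 + 22.71*s - 45.415 = (s - 3.1)(s^2 - 2.6*s + 14.65). Poles: 1.3 + 3.6j, 1.3 - 3.6j, 3.1. RHP poles (Re>0): 3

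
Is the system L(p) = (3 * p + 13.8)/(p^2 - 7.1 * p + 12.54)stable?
Denominator: p^2 - 7.1*p + 12.54 = (p - 3.8)(p - 3.3). Poles: 3.3, 3.8. All Re(p)<0: No (unstable)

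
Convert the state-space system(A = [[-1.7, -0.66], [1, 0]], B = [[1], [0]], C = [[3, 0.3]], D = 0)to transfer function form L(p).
L(p) = C(pI - A)⁻¹B + D.
Characteristic polynomial det(pI - A) = p^2 + 1.7*p + 0.66.
Numerator from C·adj(pI-A)·B + D·det(pI-A) = 3*p + 0.3.
L(p) = (3*p + 0.3)/(p^2 + 1.7*p + 0.66)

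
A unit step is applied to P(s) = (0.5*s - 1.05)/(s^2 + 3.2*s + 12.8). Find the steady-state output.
FVT: lim_{t→∞} y(t) = lim_{s→0} s*Y(s) where Y(s) = P(s)/s.
= lim_{s→0} P(s) = P(0) = num(0)/den(0) = -1.05/12.8 = -0.08203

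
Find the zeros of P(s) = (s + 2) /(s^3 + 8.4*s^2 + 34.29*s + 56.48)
Set numerator = 0: s + 2 = 0 → Zeros: -2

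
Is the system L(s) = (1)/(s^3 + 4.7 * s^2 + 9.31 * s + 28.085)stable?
Denominator: s^3 + 4.7*s^2 + 9.31*s + 28.085 = (s + 4.1)(s^2 + 0.6*s + 6.85). Poles: -0.3 + 2.6j, -0.3 - 2.6j, -4.1. All Re(p)<0: Yes (stable)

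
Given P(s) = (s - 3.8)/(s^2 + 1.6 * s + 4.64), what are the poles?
Set denominator = 0: s^2 + 1.6*s + 4.64 = 0 → Poles: -0.8 + 2j, -0.8 - 2j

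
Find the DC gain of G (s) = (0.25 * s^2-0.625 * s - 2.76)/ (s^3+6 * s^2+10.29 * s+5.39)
DC gain = G(0) = num(0)/den(0) = -2.76/5.39 = -0.5121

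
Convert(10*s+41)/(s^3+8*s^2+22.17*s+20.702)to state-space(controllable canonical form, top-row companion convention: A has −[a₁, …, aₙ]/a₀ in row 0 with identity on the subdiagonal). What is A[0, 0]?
Reachable canonical form for den = s^3 + 8*s^2 + 22.17*s + 20.702: top row of A = -[a₁,a₂,...,aₙ]/a₀, ones on the subdiagonal, zeros elsewhere.
A = [[-8, -22.17, -20.702], [1, 0, 0], [0, 1, 0]].
A[0,0] = -8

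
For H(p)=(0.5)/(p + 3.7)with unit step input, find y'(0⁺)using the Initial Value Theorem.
IVT: y'(0⁺) = lim_{p→∞} p²·Y(p) = lim_{p→∞} p·H(p).
deg(num) = 0, deg(den) = 1, relative degree = 1, so p·H(p) → (leading num)/(leading den) = 0.5/1 = 0.5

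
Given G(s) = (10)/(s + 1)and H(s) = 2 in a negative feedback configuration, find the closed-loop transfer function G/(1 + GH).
Closed-loop T = G/(1+GH).
Numerator: G_num * H_den = 10.
Denominator: G_den * H_den + G_num * H_num = (s + 1) + (20) = s + 21.
T(s) = (10)/(s + 21)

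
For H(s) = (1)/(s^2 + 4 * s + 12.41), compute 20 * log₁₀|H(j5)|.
Substitute s = j*5: H(j5) = -0.0225422 - 0.0358097j.
|H(j5)| = sqrt(Re² + Im²) = 0.04231.
20*log₁₀(0.04231) = -27.47 dB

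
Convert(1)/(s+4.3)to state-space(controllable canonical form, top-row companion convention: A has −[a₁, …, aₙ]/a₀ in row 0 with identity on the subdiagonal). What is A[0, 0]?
Reachable canonical form for den = s + 4.3: top row of A = -[a₁,a₂,...,aₙ]/a₀, ones on the subdiagonal, zeros elsewhere.
A = [[-4.3]].
A[0,0] = -4.3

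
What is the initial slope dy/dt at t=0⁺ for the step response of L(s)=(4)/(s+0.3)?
IVT: y'(0⁺) = lim_{s→∞} s²·Y(s) = lim_{s→∞} s·L(s).
deg(num) = 0, deg(den) = 1, relative degree = 1, so s·L(s) → (leading num)/(leading den) = 4/1 = 4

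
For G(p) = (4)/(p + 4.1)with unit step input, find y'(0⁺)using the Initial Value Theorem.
IVT: y'(0⁺) = lim_{p→∞} p²·Y(p) = lim_{p→∞} p·G(p).
deg(num) = 0, deg(den) = 1, relative degree = 1, so p·G(p) → (leading num)/(leading den) = 4/1 = 4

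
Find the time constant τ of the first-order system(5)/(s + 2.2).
First-order system: τ = -1/pole. Pole = -2.2. τ = -1/(-2.2) = 0.4545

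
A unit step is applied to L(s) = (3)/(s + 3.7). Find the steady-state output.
FVT: lim_{t→∞} y(t) = lim_{s→0} s*Y(s) where Y(s) = L(s)/s.
= lim_{s→0} L(s) = L(0) = num(0)/den(0) = 3/3.7 = 0.8108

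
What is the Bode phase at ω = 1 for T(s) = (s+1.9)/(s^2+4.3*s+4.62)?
Substitute s = j*1: T(j1) = 0.353797 - 0.144013j.
∠T(j1) = atan2(Im, Re) = atan2(-0.144013, 0.353797) = -22.15°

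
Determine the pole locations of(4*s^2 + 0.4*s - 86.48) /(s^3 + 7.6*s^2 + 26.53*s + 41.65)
Set denominator = 0: s^3 + 7.6*s^2 + 26.53*s + 41.65 = (s + 3.4)(s^2 + 4.2*s + 12.25) = 0 → Poles: -2.1 + 2.8j, -2.1 - 2.8j, -3.4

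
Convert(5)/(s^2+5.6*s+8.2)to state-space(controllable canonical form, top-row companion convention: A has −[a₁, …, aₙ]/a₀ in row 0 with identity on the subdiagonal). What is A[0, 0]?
Reachable canonical form for den = s^2 + 5.6*s + 8.2: top row of A = -[a₁,a₂,...,aₙ]/a₀, ones on the subdiagonal, zeros elsewhere.
A = [[-5.6, -8.2], [1, 0]].
A[0,0] = -5.6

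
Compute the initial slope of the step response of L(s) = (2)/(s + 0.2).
IVT: y'(0⁺) = lim_{s→∞} s²·Y(s) = lim_{s→∞} s·L(s).
deg(num) = 0, deg(den) = 1, relative degree = 1, so s·L(s) → (leading num)/(leading den) = 2/1 = 2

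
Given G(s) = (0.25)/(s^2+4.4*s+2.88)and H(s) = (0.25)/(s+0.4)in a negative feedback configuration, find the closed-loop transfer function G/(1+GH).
Closed-loop T = G/(1+GH).
Numerator: G_num * H_den = 0.25*s + 0.1.
Denominator: G_den * H_den + G_num * H_num = (s^3 + 4.8*s^2 + 4.64*s + 1.152) + (0.0625) = s^3 + 4.8*s^2 + 4.64*s + 1.2145.
T(s) = (0.25*s + 0.1)/(s^3 + 4.8*s^2 + 4.64*s + 1.2145)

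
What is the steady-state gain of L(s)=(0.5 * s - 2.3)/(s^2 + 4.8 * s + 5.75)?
DC gain = L(0) = num(0)/den(0) = -2.3/5.75 = -0.4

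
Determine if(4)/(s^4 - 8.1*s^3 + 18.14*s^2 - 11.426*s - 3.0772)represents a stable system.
Denominator: s^4 - 8.1*s^3 + 18.14*s^2 - 11.426*s - 3.0772 = (s + 0.2)(s - 4.9)(s^2 - 3.4*s + 3.14). Poles: -0.2, 1.7 + 0.5j, 1.7 - 0.5j, 4.9. All Re(p)<0: No (unstable)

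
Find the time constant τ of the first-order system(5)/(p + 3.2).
First-order system: τ = -1/pole. Pole = -3.2. τ = -1/(-3.2) = 0.3125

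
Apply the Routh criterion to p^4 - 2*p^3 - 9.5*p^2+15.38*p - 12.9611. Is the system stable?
Routh array:
p^4: [1, -9.5, -12.9611]; p^3: [-2, 15.38]; p^2: [-1.81, -12.9611]; p^1: [29.7017]; p^0: [-12.9611]
First column: [1, -2, -1.81, 29.7017, -12.9611]. Sign changes = 3.
No, unstable (3 RHP root(s))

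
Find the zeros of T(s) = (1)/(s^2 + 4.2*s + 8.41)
Numerator is a nonzero constant (1) → Zeros: none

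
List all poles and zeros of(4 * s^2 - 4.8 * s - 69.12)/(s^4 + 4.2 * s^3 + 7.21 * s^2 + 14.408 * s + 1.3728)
Set denominator = 0: s^4 + 4.2*s^3 + 7.21*s^2 + 14.408*s + 1.3728 = (s + 0.1)(s + 3.3)(s^2 + 0.8*s + 4.16) = 0 → Poles: -0.1, -0.4 + 2j, -0.4 - 2j, -3.3
Set numerator = 0: 4*s^2 - 4.8*s - 69.12 = 4*(s - 4.8)(s + 3.6) = 0 → Zeros: -3.6, 4.8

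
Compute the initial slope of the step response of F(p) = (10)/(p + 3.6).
IVT: y'(0⁺) = lim_{p→∞} p²·Y(p) = lim_{p→∞} p·F(p).
deg(num) = 0, deg(den) = 1, relative degree = 1, so p·F(p) → (leading num)/(leading den) = 10/1 = 10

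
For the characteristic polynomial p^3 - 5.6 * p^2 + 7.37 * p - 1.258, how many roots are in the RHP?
p^3 - 5.6*p^2 + 7.37*p - 1.258 = (p - 1.7)(p - 3.7)(p - 0.2). Poles: 0.2, 1.7, 3.7. RHP poles (Re>0): 3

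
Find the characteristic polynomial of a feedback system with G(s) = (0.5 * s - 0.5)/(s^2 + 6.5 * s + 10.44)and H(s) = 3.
Characteristic poly = G_den * H_den + G_num * H_num = (s^2 + 6.5*s + 10.44) + (1.5*s - 1.5) = s^2 + 8*s + 8.94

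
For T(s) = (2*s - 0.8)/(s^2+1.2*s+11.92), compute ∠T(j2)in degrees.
Substitute s = j*2: T(j2) = 0.0476591 + 0.490608j.
∠T(j2) = atan2(Im, Re) = atan2(0.490608, 0.0476591) = 84.45°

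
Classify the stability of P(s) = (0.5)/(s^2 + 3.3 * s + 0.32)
Denominator: s^2 + 3.3*s + 0.32 = (s + 3.2)(s + 0.1). Poles: -0.1, -3.2. Stable (all poles in LHP)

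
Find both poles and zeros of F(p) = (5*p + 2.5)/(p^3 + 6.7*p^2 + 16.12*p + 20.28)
Set denominator = 0: p^3 + 6.7*p^2 + 16.12*p + 20.28 = (p + 3.9)(p^2 + 2.8*p + 5.2) = 0 → Poles: -1.4 + 1.8j, -1.4 - 1.8j, -3.9
Set numerator = 0: 5*p + 2.5 = 0 → Zeros: -0.5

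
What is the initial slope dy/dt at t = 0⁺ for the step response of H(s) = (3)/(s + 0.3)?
IVT: y'(0⁺) = lim_{s→∞} s²·Y(s) = lim_{s→∞} s·H(s).
deg(num) = 0, deg(den) = 1, relative degree = 1, so s·H(s) → (leading num)/(leading den) = 3/1 = 3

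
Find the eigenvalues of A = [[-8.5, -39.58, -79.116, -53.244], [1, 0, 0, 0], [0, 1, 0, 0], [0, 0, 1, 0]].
Eigenvalues solve det(λI - A) = 0.
Characteristic polynomial: λ^4 + 8.5*λ^3 + 39.58*λ^2 + 79.116*λ + 53.244 = 0.
Factor: (λ + 1.5)(λ + 1.8)(λ^2 + 5.2*λ + 19.72) = 0.
Roots: -1.5, -1.8, -2.6 + 3.6j, -2.6 - 3.6j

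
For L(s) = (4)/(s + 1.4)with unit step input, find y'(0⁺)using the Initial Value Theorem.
IVT: y'(0⁺) = lim_{s→∞} s²·Y(s) = lim_{s→∞} s·L(s).
deg(num) = 0, deg(den) = 1, relative degree = 1, so s·L(s) → (leading num)/(leading den) = 4/1 = 4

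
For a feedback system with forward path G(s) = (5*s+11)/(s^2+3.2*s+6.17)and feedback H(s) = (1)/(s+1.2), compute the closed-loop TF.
Closed-loop T = G/(1+GH).
Numerator: G_num * H_den = 5*s^2 + 17*s + 13.2.
Denominator: G_den * H_den + G_num * H_num = (s^3 + 4.4*s^2 + 10.01*s + 7.404) + (5*s + 11) = s^3 + 4.4*s^2 + 15.01*s + 18.404.
T(s) = (5*s^2 + 17*s + 13.2)/(s^3 + 4.4*s^2 + 15.01*s + 18.404)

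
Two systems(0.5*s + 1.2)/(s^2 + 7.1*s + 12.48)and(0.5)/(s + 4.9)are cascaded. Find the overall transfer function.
Series: H = H₁ · H₂ = (n₁·n₂)/(d₁·d₂).
Num: n₁·n₂ = 0.25*s + 0.6. Den: d₁·d₂ = s^3 + 12*s^2 + 47.27*s + 61.152.
H(s) = (0.25*s + 0.6)/(s^3 + 12*s^2 + 47.27*s + 61.152)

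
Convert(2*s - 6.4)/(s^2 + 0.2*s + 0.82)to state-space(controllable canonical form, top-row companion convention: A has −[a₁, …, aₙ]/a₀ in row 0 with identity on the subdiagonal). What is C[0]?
Reachable canonical form: C = numerator coefficients (right-aligned, zero-padded to length n).
num = 2*s - 6.4, C = [[2, -6.4]].
C[0] = 2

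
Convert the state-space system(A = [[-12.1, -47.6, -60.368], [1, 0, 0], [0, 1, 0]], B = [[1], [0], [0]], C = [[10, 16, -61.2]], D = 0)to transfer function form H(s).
H(s) = C(sI - A)⁻¹B + D.
Characteristic polynomial det(sI - A) = s^3 + 12.1*s^2 + 47.6*s + 60.368.
Numerator from C·adj(sI-A)·B + D·det(sI-A) = 10*s^2 + 16*s - 61.2.
H(s) = (10*s^2 + 16*s - 61.2)/(s^3 + 12.1*s^2 + 47.6*s + 60.368)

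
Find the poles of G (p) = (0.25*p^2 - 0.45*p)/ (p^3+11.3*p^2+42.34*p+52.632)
Set denominator = 0: p^3 + 11.3*p^2 + 42.34*p + 52.632 = (p + 3.4)(p + 3.6)(p + 4.3) = 0 → Poles: -3.4, -3.6, -4.3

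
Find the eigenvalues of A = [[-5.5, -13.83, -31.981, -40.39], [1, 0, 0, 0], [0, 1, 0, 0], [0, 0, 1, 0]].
Eigenvalues solve det(λI - A) = 0.
Characteristic polynomial: λ^4 + 5.5*λ^3 + 13.83*λ^2 + 31.981*λ + 40.39 = 0.
Factor: (λ + 2.8)(λ + 2.5)(λ^2 + 0.2*λ + 5.77) = 0.
Roots: -0.1 + 2.4j, -0.1 - 2.4j, -2.5, -2.8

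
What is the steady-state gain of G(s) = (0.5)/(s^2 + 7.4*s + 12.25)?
DC gain = G(0) = num(0)/den(0) = 0.5/12.25 = 0.04082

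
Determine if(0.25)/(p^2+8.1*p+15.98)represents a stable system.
Denominator: p^2 + 8.1*p + 15.98 = (p + 4.7)(p + 3.4). Poles: -3.4, -4.7. All Re(p)<0: Yes (stable)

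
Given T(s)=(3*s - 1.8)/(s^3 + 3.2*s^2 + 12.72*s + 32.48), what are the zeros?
Set numerator = 0: 3*s - 1.8 = 0 → Zeros: 0.6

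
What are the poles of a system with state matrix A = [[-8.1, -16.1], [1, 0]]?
Eigenvalues solve det(λI - A) = 0.
Characteristic polynomial: λ^2 + 8.1*λ + 16.1 = 0.
Factor: (λ + 3.5)(λ + 4.6) = 0.
Roots: -3.5, -4.6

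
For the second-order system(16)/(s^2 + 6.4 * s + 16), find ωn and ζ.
Standard form: ωn²/(s²+2ζωn·s+ωn²).
const=16=ωn² → ωn=4, s coeff=6.4=2ζωn → ζ=0.8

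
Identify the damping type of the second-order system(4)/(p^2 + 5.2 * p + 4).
Standard form: ωn²/(p²+2ζωn·p+ωn²) gives ωn=2, ζ=1.3.
Overdamped (ζ = 1.3 > 1)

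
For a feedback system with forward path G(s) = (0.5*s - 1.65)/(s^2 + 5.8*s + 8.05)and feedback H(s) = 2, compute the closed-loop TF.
Closed-loop T = G/(1+GH).
Numerator: G_num * H_den = 0.5*s - 1.65.
Denominator: G_den * H_den + G_num * H_num = (s^2 + 5.8*s + 8.05) + (s - 3.3) = s^2 + 6.8*s + 4.75.
T(s) = (0.5*s - 1.65)/(s^2 + 6.8*s + 4.75)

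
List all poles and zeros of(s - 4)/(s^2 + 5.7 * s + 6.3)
Set denominator = 0: s^2 + 5.7*s + 6.3 = (s + 1.5)(s + 4.2) = 0 → Poles: -1.5, -4.2
Set numerator = 0: s - 4 = 0 → Zeros: 4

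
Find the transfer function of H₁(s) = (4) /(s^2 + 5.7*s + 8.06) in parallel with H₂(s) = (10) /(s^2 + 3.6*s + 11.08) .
Parallel: H = H₁ + H₂ = (n₁·d₂ + n₂·d₁)/(d₁·d₂).
n₁·d₂ = 4*s^2 + 14.4*s + 44.32. n₂·d₁ = 10*s^2 + 57*s + 80.6. Sum = 14*s^2 + 71.4*s + 124.92. d₁·d₂ = s^4 + 9.3*s^3 + 39.66*s^2 + 92.172*s + 89.3048.
H(s) = (14*s^2 + 71.4*s + 124.92)/(s^4 + 9.3*s^3 + 39.66*s^2 + 92.172*s + 89.3048)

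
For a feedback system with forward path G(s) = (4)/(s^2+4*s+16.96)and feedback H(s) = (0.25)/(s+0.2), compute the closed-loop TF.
Closed-loop T = G/(1+GH).
Numerator: G_num * H_den = 4*s + 0.8.
Denominator: G_den * H_den + G_num * H_num = (s^3 + 4.2*s^2 + 17.76*s + 3.392) + (1) = s^3 + 4.2*s^2 + 17.76*s + 4.392.
T(s) = (4*s + 0.8)/(s^3 + 4.2*s^2 + 17.76*s + 4.392)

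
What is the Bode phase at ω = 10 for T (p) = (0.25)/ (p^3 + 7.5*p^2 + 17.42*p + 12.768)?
Substitute p = j*10: T(j10) = -0.000150399 + 0.000168468j.
∠T(j10) = atan2(Im, Re) = atan2(0.000168468, -0.000150399) = 131.76° (principal value).
Summing the individual angle contributions Σ∠(j10 − zᵢ) − Σ∠(j10 − pₖ) over the 0 zero(s) and 3 pole(s), each followed continuously from ω = 0 (DC phase referenced to (−180°, 180°]), gives -228.24°, i.e. the principal value - 360°. Continuous Bode phase = -228.24°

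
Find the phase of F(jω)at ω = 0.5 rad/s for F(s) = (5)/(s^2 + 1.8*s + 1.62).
Substitute s = j*0.5: F(j0.5) = 2.54941 - 1.67479j.
∠F(j0.5) = atan2(Im, Re) = atan2(-1.67479, 2.54941) = -33.30°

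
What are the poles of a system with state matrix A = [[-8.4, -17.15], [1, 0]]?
Eigenvalues solve det(λI - A) = 0.
Characteristic polynomial: λ^2 + 8.4*λ + 17.15 = 0.
Factor: (λ + 3.5)(λ + 4.9) = 0.
Roots: -3.5, -4.9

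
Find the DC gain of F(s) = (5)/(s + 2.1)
DC gain = F(0) = num(0)/den(0) = 5/2.1 = 2.381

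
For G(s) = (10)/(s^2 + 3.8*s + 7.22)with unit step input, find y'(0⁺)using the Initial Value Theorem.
IVT: y'(0⁺) = lim_{s→∞} s²·Y(s) = lim_{s→∞} s·G(s).
deg(num) = 0, deg(den) = 2, relative degree = 2 ≥ 2, so s·G(s) → 0. Initial slope = 0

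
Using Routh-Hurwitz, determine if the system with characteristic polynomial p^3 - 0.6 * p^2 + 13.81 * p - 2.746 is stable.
Routh array:
p^3: [1, 13.81]; p^2: [-0.6, -2.746]; p^1: [9.23333]; p^0: [-2.746]
First column: [1, -0.6, 9.23333, -2.746]. Sign changes = 3.
No, unstable (3 RHP root(s))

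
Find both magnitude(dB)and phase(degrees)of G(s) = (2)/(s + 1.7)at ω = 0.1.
Substitute s = j*0.1: G(j0.1) = 1.17241 - 0.0689655j.
|G| = 20*log₁₀(sqrt(Re²+Im²)) = 1.40 dB.
∠G = atan2(Im, Re) = -3.37°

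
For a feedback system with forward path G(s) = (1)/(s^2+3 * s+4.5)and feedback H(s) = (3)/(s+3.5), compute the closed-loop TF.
Closed-loop T = G/(1+GH).
Numerator: G_num * H_den = s + 3.5.
Denominator: G_den * H_den + G_num * H_num = (s^3 + 6.5*s^2 + 15*s + 15.75) + (3) = s^3 + 6.5*s^2 + 15*s + 18.75.
T(s) = (s + 3.5)/(s^3 + 6.5*s^2 + 15*s + 18.75)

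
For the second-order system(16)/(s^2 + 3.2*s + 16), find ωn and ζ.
Standard form: ωn²/(s²+2ζωn·s+ωn²).
const=16=ωn² → ωn=4, s coeff=3.2=2ζωn → ζ=0.4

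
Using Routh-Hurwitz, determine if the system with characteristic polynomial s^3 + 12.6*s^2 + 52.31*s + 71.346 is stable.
Routh array:
s^3: [1, 52.31]; s^2: [12.6, 71.346]; s^1: [46.6476]; s^0: [71.346]
First column: [1, 12.6, 46.6476, 71.346]. Sign changes = 0.
Yes, stable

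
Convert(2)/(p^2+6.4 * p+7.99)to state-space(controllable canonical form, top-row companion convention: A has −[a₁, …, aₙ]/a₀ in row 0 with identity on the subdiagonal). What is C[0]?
Reachable canonical form: C = numerator coefficients (right-aligned, zero-padded to length n).
num = 2, C = [[0, 2]].
C[0] = 0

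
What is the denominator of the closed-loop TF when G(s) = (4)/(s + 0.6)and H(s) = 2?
Characteristic poly = G_den * H_den + G_num * H_num = (s + 0.6) + (8) = s + 8.6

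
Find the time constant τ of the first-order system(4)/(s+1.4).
First-order system: τ = -1/pole. Pole = -1.4. τ = -1/(-1.4) = 0.7143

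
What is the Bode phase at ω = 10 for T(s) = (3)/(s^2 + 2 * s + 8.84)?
Substitute s = j*10: T(j10) = -0.0313979 - 0.00688852j.
∠T(j10) = atan2(Im, Re) = atan2(-0.00688852, -0.0313979) = -167.63°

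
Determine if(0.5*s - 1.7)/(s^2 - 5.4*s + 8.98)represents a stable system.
Denominator: s^2 - 5.4*s + 8.98. Poles: 2.7 + 1.3j, 2.7 - 1.3j. All Re(p)<0: No (unstable)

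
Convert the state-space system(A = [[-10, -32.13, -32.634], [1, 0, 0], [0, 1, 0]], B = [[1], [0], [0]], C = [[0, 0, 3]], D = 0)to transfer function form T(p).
T(p) = C(pI - A)⁻¹B + D.
Characteristic polynomial det(pI - A) = p^3 + 10*p^2 + 32.13*p + 32.634.
Numerator from C·adj(pI-A)·B + D·det(pI-A) = 3.
T(p) = (3)/(p^3 + 10*p^2 + 32.13*p + 32.634)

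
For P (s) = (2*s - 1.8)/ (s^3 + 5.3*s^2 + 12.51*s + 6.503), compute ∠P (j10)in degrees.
Substitute s = j*10: P(j10) = -0.0159266 - 0.0115871j.
∠P(j10) = atan2(Im, Re) = atan2(-0.0115871, -0.0159266) = -143.96°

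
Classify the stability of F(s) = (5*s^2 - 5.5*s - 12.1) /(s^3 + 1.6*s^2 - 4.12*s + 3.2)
Denominator: s^3 + 1.6*s^2 - 4.12*s + 3.2 = (s + 3.2)(s^2 - 1.6*s + 1). Poles: -3.2, 0.8 + 0.6j, 0.8 - 0.6j. Unstable (2 pole(s) in RHP)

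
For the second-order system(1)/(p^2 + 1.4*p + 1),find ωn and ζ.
Standard form: ωn²/(p²+2ζωn·p+ωn²).
const=1=ωn² → ωn=1, p coeff=1.4=2ζωn → ζ=0.7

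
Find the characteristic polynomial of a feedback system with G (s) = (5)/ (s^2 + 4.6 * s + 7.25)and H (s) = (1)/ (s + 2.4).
Characteristic poly = G_den * H_den + G_num * H_num = (s^3 + 7*s^2 + 18.29*s + 17.4) + (5) = s^3 + 7*s^2 + 18.29*s + 22.4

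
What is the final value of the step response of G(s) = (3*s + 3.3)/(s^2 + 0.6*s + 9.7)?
FVT: lim_{t→∞} y(t) = lim_{s→0} s*Y(s) where Y(s) = G(s)/s.
= lim_{s→0} G(s) = G(0) = num(0)/den(0) = 3.3/9.7 = 0.3402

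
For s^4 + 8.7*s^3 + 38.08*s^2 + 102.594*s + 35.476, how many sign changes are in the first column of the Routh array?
Routh array:
s^4: [1, 38.08, 35.476]; s^3: [8.7, 102.594]; s^2: [26.2876, 35.476]; s^1: [90.8531]; s^0: [35.476]
First column: [1, 8.7, 26.2876, 90.8531, 35.476]. Sign changes = 0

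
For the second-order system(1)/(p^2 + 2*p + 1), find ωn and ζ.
Standard form: ωn²/(p²+2ζωn·p+ωn²).
const=1=ωn² → ωn=1, p coeff=2=2ζωn → ζ=1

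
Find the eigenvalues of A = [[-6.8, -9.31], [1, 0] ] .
Eigenvalues solve det(λI - A) = 0.
Characteristic polynomial: λ^2 + 6.8*λ + 9.31 = 0.
Factor: (λ + 4.9)(λ + 1.9) = 0.
Roots: -1.9, -4.9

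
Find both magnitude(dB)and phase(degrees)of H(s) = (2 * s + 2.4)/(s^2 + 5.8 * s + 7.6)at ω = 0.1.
Substitute s = j*0.1: H(j0.1) = 0.316372 + 0.00217449j.
|H| = 20*log₁₀(sqrt(Re²+Im²)) = -10.00 dB.
∠H = atan2(Im, Re) = 0.39°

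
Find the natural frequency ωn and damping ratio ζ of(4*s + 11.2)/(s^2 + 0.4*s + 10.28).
Underdamped: complex pole -0.2 + 3.2j. ωn = |pole| = 3.206, ζ = -Re(pole)/ωn = 0.06238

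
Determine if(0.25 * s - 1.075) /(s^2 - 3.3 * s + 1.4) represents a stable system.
Denominator: s^2 - 3.3*s + 1.4 = (s - 2.8)(s - 0.5). Poles: 0.5, 2.8. All Re(p)<0: No (unstable)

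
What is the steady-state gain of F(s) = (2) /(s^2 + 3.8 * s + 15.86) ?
DC gain = F(0) = num(0)/den(0) = 2/15.86 = 0.1261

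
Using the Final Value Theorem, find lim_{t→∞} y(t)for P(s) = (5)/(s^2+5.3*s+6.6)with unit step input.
FVT: lim_{t→∞} y(t) = lim_{s→0} s*Y(s) where Y(s) = P(s)/s.
= lim_{s→0} P(s) = P(0) = num(0)/den(0) = 5/6.6 = 0.7576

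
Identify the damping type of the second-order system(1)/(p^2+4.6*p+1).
Standard form: ωn²/(p²+2ζωn·p+ωn²) gives ωn=1, ζ=2.3.
Overdamped (ζ = 2.3 > 1)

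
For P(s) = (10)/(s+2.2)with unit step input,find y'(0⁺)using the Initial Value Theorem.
IVT: y'(0⁺) = lim_{s→∞} s²·Y(s) = lim_{s→∞} s·P(s).
deg(num) = 0, deg(den) = 1, relative degree = 1, so s·P(s) → (leading num)/(leading den) = 10/1 = 10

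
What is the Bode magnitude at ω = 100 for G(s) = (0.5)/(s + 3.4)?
Substitute s = j*100: G(j100) = 0.000169804 - 0.00499423j.
|G(j100)| = sqrt(Re² + Im²) = 0.004997.
20*log₁₀(0.004997) = -46.03 dB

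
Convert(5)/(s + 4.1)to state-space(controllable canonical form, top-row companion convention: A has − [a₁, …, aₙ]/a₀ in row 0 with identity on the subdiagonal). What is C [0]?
Reachable canonical form: C = numerator coefficients (right-aligned, zero-padded to length n).
num = 5, C = [[5]].
C[0] = 5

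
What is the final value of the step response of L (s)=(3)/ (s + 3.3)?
FVT: lim_{t→∞} y(t) = lim_{s→0} s*Y(s) where Y(s) = L(s)/s.
= lim_{s→0} L(s) = L(0) = num(0)/den(0) = 3/3.3 = 0.9091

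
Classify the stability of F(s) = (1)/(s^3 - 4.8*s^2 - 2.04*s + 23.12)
Denominator: s^3 - 4.8*s^2 - 2.04*s + 23.12 = (s - 3.4)(s + 2)(s - 3.4). Poles: -2, 3.4, 3.4. Unstable (2 pole(s) in RHP)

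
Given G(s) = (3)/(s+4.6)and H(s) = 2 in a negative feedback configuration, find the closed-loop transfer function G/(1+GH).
Closed-loop T = G/(1+GH).
Numerator: G_num * H_den = 3.
Denominator: G_den * H_den + G_num * H_num = (s + 4.6) + (6) = s + 10.6.
T(s) = (3)/(s + 10.6)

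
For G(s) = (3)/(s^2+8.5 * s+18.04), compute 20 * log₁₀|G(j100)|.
Substitute s = j*100: G(j100) = -0.000298379 - 2.5408e-05j.
|G(j100)| = sqrt(Re² + Im²) = 0.0002995.
20*log₁₀(0.0002995) = -70.47 dB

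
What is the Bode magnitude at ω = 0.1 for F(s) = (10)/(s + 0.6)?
Substitute s = j*0.1: F(j0.1) = 16.2162 - 2.7027j.
|F(j0.1)| = sqrt(Re² + Im²) = 16.44.
20*log₁₀(16.44) = 24.32 dB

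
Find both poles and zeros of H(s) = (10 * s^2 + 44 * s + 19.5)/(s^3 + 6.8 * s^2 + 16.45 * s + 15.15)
Set denominator = 0: s^3 + 6.8*s^2 + 16.45*s + 15.15 = (s + 3)(s^2 + 3.8*s + 5.05) = 0 → Poles: -1.9 + 1.2j, -1.9 - 1.2j, -3
Set numerator = 0: 10*s^2 + 44*s + 19.5 = 10*(s + 3.9)(s + 0.5) = 0 → Zeros: -0.5, -3.9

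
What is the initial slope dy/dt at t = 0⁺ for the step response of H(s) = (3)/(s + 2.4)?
IVT: y'(0⁺) = lim_{s→∞} s²·Y(s) = lim_{s→∞} s·H(s).
deg(num) = 0, deg(den) = 1, relative degree = 1, so s·H(s) → (leading num)/(leading den) = 3/1 = 3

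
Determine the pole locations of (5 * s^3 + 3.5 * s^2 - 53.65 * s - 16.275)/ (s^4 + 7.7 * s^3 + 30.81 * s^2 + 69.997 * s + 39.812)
Set denominator = 0: s^4 + 7.7*s^3 + 30.81*s^2 + 69.997*s + 39.812 = (s + 0.8)(s + 3.7)(s^2 + 3.2*s + 13.45) = 0 → Poles: -0.8, -1.6 + 3.3j, -1.6 - 3.3j, -3.7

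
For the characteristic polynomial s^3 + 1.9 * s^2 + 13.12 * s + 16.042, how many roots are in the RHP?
s^3 + 1.9*s^2 + 13.12*s + 16.042 = (s + 1.3)(s^2 + 0.6*s + 12.34). Poles: -0.3 + 3.5j, -0.3 - 3.5j, -1.3. RHP poles (Re>0): 0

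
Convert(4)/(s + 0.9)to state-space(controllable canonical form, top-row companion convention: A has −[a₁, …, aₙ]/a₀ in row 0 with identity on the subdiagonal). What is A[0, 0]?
Reachable canonical form for den = s + 0.9: top row of A = -[a₁,a₂,...,aₙ]/a₀, ones on the subdiagonal, zeros elsewhere.
A = [[-0.9]].
A[0,0] = -0.9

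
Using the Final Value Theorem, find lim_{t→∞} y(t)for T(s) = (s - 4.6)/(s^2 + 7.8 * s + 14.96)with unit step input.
FVT: lim_{t→∞} y(t) = lim_{s→0} s*Y(s) where Y(s) = T(s)/s.
= lim_{s→0} T(s) = T(0) = num(0)/den(0) = -4.6/14.96 = -0.3075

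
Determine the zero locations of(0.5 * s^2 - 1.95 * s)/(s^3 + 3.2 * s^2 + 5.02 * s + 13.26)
Set numerator = 0: 0.5*s^2 - 1.95*s = 0.5*s(s - 3.9) = 0 → Zeros: 0, 3.9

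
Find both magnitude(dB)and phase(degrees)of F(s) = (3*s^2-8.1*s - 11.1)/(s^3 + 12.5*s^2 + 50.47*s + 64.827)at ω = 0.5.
Substitute s = j*0.5: F(j0.5) = -0.187681 + 0.01074j.
|F| = 20*log₁₀(sqrt(Re²+Im²)) = -14.52 dB.
∠F = atan2(Im, Re) = 176.72°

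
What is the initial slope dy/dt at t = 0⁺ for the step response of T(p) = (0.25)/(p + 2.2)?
IVT: y'(0⁺) = lim_{p→∞} p²·Y(p) = lim_{p→∞} p·T(p).
deg(num) = 0, deg(den) = 1, relative degree = 1, so p·T(p) → (leading num)/(leading den) = 0.25/1 = 0.25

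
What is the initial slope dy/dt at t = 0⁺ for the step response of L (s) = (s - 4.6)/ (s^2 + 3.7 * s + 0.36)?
IVT: y'(0⁺) = lim_{s→∞} s²·Y(s) = lim_{s→∞} s·L(s).
deg(num) = 1, deg(den) = 2, relative degree = 1, so s·L(s) → (leading num)/(leading den) = 1/1 = 1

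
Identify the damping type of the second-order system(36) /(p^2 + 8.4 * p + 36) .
Standard form: ωn²/(p²+2ζωn·p+ωn²) gives ωn=6, ζ=0.7.
Underdamped (ζ = 0.7 < 1)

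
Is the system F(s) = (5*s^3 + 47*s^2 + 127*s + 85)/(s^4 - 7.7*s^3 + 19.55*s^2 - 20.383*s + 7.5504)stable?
Denominator: s^4 - 7.7*s^3 + 19.55*s^2 - 20.383*s + 7.5504 = (s - 1.1)(s - 1.1)(s - 1.6)(s - 3.9). Poles: 1.1, 1.1, 1.6, 3.9. All Re(p)<0: No (unstable)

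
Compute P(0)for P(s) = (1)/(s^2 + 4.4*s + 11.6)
DC gain = P(0) = num(0)/den(0) = 1/11.6 = 0.08621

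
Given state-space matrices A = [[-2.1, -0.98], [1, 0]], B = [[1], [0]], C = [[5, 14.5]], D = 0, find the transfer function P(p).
P(p) = C(pI - A)⁻¹B + D.
Characteristic polynomial det(pI - A) = p^2 + 2.1*p + 0.98.
Numerator from C·adj(pI-A)·B + D·det(pI-A) = 5*p + 14.5.
P(p) = (5*p + 14.5)/(p^2 + 2.1*p + 0.98)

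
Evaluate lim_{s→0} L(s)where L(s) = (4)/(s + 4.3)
DC gain = L(0) = num(0)/den(0) = 4/4.3 = 0.9302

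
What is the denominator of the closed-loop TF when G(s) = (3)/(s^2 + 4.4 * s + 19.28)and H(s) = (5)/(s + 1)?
Characteristic poly = G_den * H_den + G_num * H_num = (s^3 + 5.4*s^2 + 23.68*s + 19.28) + (15) = s^3 + 5.4*s^2 + 23.68*s + 34.28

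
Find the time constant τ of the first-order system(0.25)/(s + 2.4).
First-order system: τ = -1/pole. Pole = -2.4. τ = -1/(-2.4) = 0.4167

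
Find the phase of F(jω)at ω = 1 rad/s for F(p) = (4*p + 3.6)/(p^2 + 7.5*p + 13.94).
Substitute p = j*1: F(j1) = 0.342361 + 0.110687j.
∠F(j1) = atan2(Im, Re) = atan2(0.110687, 0.342361) = 17.92°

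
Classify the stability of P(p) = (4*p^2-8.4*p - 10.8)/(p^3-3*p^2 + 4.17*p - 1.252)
Denominator: p^3 - 3*p^2 + 4.17*p - 1.252 = (p - 0.4)(p^2 - 2.6*p + 3.13). Poles: 0.4, 1.3 + 1.2j, 1.3 - 1.2j. Unstable (3 pole(s) in RHP)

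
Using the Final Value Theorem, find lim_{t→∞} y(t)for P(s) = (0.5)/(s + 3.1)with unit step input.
FVT: lim_{t→∞} y(t) = lim_{s→0} s*Y(s) where Y(s) = P(s)/s.
= lim_{s→0} P(s) = P(0) = num(0)/den(0) = 0.5/3.1 = 0.1613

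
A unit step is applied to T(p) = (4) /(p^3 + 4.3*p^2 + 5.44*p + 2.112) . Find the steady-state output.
FVT: lim_{t→∞} y(t) = lim_{p→0} p*Y(p) where Y(p) = T(p)/p.
= lim_{p→0} T(p) = T(0) = num(0)/den(0) = 4/2.112 = 1.894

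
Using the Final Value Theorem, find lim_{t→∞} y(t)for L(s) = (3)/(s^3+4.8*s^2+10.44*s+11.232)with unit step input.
FVT: lim_{t→∞} y(t) = lim_{s→0} s*Y(s) where Y(s) = L(s)/s.
= lim_{s→0} L(s) = L(0) = num(0)/den(0) = 3/11.232 = 0.2671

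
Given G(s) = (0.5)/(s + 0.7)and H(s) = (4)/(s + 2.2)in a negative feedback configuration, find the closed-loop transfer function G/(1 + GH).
Closed-loop T = G/(1+GH).
Numerator: G_num * H_den = 0.5*s + 1.1.
Denominator: G_den * H_den + G_num * H_num = (s^2 + 2.9*s + 1.54) + (2) = s^2 + 2.9*s + 3.54.
T(s) = (0.5*s + 1.1)/(s^2 + 2.9*s + 3.54)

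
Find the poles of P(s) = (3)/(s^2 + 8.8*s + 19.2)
Set denominator = 0: s^2 + 8.8*s + 19.2 = (s + 4.8)(s + 4) = 0 → Poles: -4, -4.8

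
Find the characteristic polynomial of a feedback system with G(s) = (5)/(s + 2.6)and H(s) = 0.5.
Characteristic poly = G_den * H_den + G_num * H_num = (s + 2.6) + (2.5) = s + 5.1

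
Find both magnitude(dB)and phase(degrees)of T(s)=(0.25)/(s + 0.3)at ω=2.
Substitute s = j*2: T(j2) = 0.0183374 - 0.122249j.
|T| = 20*log₁₀(sqrt(Re²+Im²)) = -18.16 dB.
∠T = atan2(Im, Re) = -81.47°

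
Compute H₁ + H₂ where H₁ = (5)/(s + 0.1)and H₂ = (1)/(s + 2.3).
Parallel: H = H₁ + H₂ = (n₁·d₂ + n₂·d₁)/(d₁·d₂).
n₁·d₂ = 5*s + 11.5. n₂·d₁ = s + 0.1. Sum = 6*s + 11.6. d₁·d₂ = s^2 + 2.4*s + 0.23.
H(s) = (6*s + 11.6)/(s^2 + 2.4*s + 0.23)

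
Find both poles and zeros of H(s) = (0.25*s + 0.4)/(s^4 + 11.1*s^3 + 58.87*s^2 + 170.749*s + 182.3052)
Set denominator = 0: s^4 + 11.1*s^3 + 58.87*s^2 + 170.749*s + 182.3052 = (s + 4.4)(s + 2.1)(s^2 + 4.6*s + 19.73) = 0 → Poles: -2.1, -2.3 + 3.8j, -2.3 - 3.8j, -4.4
Set numerator = 0: 0.25*s + 0.4 = 0 → Zeros: -1.6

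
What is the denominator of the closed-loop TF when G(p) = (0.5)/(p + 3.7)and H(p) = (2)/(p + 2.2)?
Characteristic poly = G_den * H_den + G_num * H_num = (p^2 + 5.9*p + 8.14) + (1) = p^2 + 5.9*p + 9.14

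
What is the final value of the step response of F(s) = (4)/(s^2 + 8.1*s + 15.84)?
FVT: lim_{t→∞} y(t) = lim_{s→0} s*Y(s) where Y(s) = F(s)/s.
= lim_{s→0} F(s) = F(0) = num(0)/den(0) = 4/15.84 = 0.2525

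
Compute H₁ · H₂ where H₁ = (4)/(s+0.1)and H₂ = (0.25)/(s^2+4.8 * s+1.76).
Series: H = H₁ · H₂ = (n₁·n₂)/(d₁·d₂).
Num: n₁·n₂ = 1. Den: d₁·d₂ = s^3 + 4.9*s^2 + 2.24*s + 0.176.
H(s) = (1)/(s^3 + 4.9*s^2 + 2.24*s + 0.176)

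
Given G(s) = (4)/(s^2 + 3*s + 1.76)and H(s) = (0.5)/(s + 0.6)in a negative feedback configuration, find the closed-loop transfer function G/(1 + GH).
Closed-loop T = G/(1+GH).
Numerator: G_num * H_den = 4*s + 2.4.
Denominator: G_den * H_den + G_num * H_num = (s^3 + 3.6*s^2 + 3.56*s + 1.056) + (2) = s^3 + 3.6*s^2 + 3.56*s + 3.056.
T(s) = (4*s + 2.4)/(s^3 + 3.6*s^2 + 3.56*s + 3.056)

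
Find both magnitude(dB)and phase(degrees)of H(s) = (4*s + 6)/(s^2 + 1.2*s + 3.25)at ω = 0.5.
Substitute s = j*0.5: H(j0.5) = 2.05128 + 0.25641j.
|H| = 20*log₁₀(sqrt(Re²+Im²)) = 6.31 dB.
∠H = atan2(Im, Re) = 7.13°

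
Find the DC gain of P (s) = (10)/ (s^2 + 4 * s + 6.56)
DC gain = P(0) = num(0)/den(0) = 10/6.56 = 1.524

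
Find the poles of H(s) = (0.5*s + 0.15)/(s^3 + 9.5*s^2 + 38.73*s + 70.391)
Set denominator = 0: s^3 + 9.5*s^2 + 38.73*s + 70.391 = (s + 4.3)(s^2 + 5.2*s + 16.37) = 0 → Poles: -2.6 + 3.1j, -2.6 - 3.1j, -4.3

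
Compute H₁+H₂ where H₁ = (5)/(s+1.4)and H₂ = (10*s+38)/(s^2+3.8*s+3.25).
Parallel: H = H₁ + H₂ = (n₁·d₂ + n₂·d₁)/(d₁·d₂).
n₁·d₂ = 5*s^2 + 19*s + 16.25. n₂·d₁ = 10*s^2 + 52*s + 53.2. Sum = 15*s^2 + 71*s + 69.45. d₁·d₂ = s^3 + 5.2*s^2 + 8.57*s + 4.55.
H(s) = (15*s^2 + 71*s + 69.45)/(s^3 + 5.2*s^2 + 8.57*s + 4.55)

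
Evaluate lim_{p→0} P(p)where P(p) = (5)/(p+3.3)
DC gain = P(0) = num(0)/den(0) = 5/3.3 = 1.515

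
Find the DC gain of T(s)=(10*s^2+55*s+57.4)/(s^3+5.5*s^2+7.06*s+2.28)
DC gain = T(0) = num(0)/den(0) = 57.4/2.28 = 25.18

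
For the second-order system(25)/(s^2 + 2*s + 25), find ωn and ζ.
Standard form: ωn²/(s²+2ζωn·s+ωn²).
const=25=ωn² → ωn=5, s coeff=2=2ζωn → ζ=0.2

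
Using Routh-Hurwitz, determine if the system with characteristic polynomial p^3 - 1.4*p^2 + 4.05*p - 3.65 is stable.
Routh array:
p^3: [1, 4.05]; p^2: [-1.4, -3.65]; p^1: [1.44286]; p^0: [-3.65]
First column: [1, -1.4, 1.44286, -3.65]. Sign changes = 3.
No, unstable (3 RHP root(s))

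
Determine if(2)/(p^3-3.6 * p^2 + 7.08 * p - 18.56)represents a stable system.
Denominator: p^3 - 3.6*p^2 + 7.08*p - 18.56 = (p - 3.2)(p^2 - 0.4*p + 5.8). Poles: 0.2 + 2.4j, 0.2 - 2.4j, 3.2. All Re(p)<0: No (unstable)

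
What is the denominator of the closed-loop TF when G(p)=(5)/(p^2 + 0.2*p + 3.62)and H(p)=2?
Characteristic poly = G_den * H_den + G_num * H_num = (p^2 + 0.2*p + 3.62) + (10) = p^2 + 0.2*p + 13.62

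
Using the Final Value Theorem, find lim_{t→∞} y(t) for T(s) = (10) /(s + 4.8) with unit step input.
FVT: lim_{t→∞} y(t) = lim_{s→0} s*Y(s) where Y(s) = T(s)/s.
= lim_{s→0} T(s) = T(0) = num(0)/den(0) = 10/4.8 = 2.083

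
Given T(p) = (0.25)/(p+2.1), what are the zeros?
Numerator is a nonzero constant (0.25) → Zeros: none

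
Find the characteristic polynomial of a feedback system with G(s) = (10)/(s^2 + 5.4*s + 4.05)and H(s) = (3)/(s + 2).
Characteristic poly = G_den * H_den + G_num * H_num = (s^3 + 7.4*s^2 + 14.85*s + 8.1) + (30) = s^3 + 7.4*s^2 + 14.85*s + 38.1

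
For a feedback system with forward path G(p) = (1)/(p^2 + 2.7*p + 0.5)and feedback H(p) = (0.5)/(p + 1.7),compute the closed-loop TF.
Closed-loop T = G/(1+GH).
Numerator: G_num * H_den = p + 1.7.
Denominator: G_den * H_den + G_num * H_num = (p^3 + 4.4*p^2 + 5.09*p + 0.85) + (0.5) = p^3 + 4.4*p^2 + 5.09*p + 1.35.
T(p) = (p + 1.7)/(p^3 + 4.4*p^2 + 5.09*p + 1.35)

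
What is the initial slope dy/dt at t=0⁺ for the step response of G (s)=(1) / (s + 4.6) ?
IVT: y'(0⁺) = lim_{s→∞} s²·Y(s) = lim_{s→∞} s·G(s).
deg(num) = 0, deg(den) = 1, relative degree = 1, so s·G(s) → (leading num)/(leading den) = 1/1 = 1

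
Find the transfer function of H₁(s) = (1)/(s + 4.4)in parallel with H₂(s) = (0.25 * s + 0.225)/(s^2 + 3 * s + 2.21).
Parallel: H = H₁ + H₂ = (n₁·d₂ + n₂·d₁)/(d₁·d₂).
n₁·d₂ = s^2 + 3*s + 2.21. n₂·d₁ = 0.25*s^2 + 1.325*s + 0.99. Sum = 1.25*s^2 + 4.325*s + 3.2. d₁·d₂ = s^3 + 7.4*s^2 + 15.41*s + 9.724.
H(s) = (1.25*s^2 + 4.325*s + 3.2)/(s^3 + 7.4*s^2 + 15.41*s + 9.724)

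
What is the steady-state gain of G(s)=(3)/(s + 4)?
DC gain = G(0) = num(0)/den(0) = 3/4 = 0.75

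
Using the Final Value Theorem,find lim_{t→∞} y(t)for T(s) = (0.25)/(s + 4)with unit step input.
FVT: lim_{t→∞} y(t) = lim_{s→0} s*Y(s) where Y(s) = T(s)/s.
= lim_{s→0} T(s) = T(0) = num(0)/den(0) = 0.25/4 = 0.0625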